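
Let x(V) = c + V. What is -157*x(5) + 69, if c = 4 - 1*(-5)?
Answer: -2129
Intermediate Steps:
c = 9 (c = 4 + 5 = 9)
x(V) = 9 + V
-157*x(5) + 69 = -157*(9 + 5) + 69 = -157*14 + 69 = -2198 + 69 = -2129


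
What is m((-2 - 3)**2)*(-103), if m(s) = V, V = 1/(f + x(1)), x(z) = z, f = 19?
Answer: -103/20 ≈ -5.1500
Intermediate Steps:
V = 1/20 (V = 1/(19 + 1) = 1/20 ≈ 0.050000)
m(s) = 1/20
m((-2 - 3)**2)*(-103) = (1/20)*(-103) = -103/20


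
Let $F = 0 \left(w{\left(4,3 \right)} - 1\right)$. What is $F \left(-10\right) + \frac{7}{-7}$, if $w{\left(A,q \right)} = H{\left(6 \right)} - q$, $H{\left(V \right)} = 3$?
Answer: $-1$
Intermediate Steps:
$w{\left(A,q \right)} = 3 - q$
$F = 0$ ($F = 0 \left(\left(3 - 3\right) - 1\right) = 0 \left(0 - 1\right) = 0 \left(-1\right) = 0$)
$F \left(-10\right) + \frac{7}{-7} = 0 \left(-10\right) + \frac{7}{-7} = 0 + 7 \left(- \frac{1}{7}\right) = 0 - 1 = -1$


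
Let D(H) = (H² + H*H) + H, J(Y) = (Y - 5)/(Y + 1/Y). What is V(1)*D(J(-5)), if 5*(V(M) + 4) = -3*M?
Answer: -7245/169 ≈ -42.870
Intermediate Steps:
V(M) = -4 - 3*M/5 (V(M) = -4 + (-3*M)/5 = -4 - 3*M/5)
J(Y) = (-5 + Y)/(Y + 1/Y)
D(H) = H + 2*H² (D(H) = (H² + H²) + H = 2*H² + H = H + 2*H²)
V(1)*D(J(-5)) = (-4 - ⅗*1)*((-5*(-5 - 5)/(1 + (-5)²))*(1 + 2*(-5*(-5 - 5)/(1 + (-5)²)))) = (-4 - ⅗)*((-5*(-10)/(1 + 25))*(1 + 2*(-5*(-10)/(1 + 25)))) = -23*(-5*(-10)/26)*(1 + 2*(-5*(-10)/26))/5 = -23*(-5*1/26*(-10))*(1 + 2*(-5*1/26*(-10)))/5 = -115*(1 + 2*(25/13))/13 = -115*(1 + 50/13)/13 = -115*63/(13*13) = -23/5*1575/169 = -7245/169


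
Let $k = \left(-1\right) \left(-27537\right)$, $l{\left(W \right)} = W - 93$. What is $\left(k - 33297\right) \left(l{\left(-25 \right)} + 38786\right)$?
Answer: $-222727680$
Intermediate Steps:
$l{\left(W \right)} = -93 + W$
$k = 27537$
$\left(k - 33297\right) \left(l{\left(-25 \right)} + 38786\right) = \left(27537 - 33297\right) \left(\left(-93 - 25\right) + 38786\right) = - 5760 \left(-118 + 38786\right) = \left(-5760\right) 38668 = -222727680$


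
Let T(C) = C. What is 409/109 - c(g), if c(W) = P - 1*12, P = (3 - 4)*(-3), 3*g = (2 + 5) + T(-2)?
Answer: 1390/109 ≈ 12.752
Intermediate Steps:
g = 5/3 (g = ((2 + 5) - 2)/3 = (7 - 2)/3 = (1/3)*5 = 5/3 ≈ 1.6667)
P = 3 (P = -1*(-3) = 3)
c(W) = -9 (c(W) = 3 - 1*12 = 3 - 12 = -9)
409/109 - c(g) = 409/109 - 1*(-9) = 409*(1/109) + 9 = 409/109 + 9 = 1390/109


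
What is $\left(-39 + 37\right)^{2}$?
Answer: $4$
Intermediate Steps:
$\left(-39 + 37\right)^{2} = \left(-2\right)^{2} = 4$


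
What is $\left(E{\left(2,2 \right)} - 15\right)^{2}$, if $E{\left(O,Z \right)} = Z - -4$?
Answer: $81$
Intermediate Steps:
$E{\left(O,Z \right)} = 4 + Z$ ($E{\left(O,Z \right)} = Z + 4 = 4 + Z$)
$\left(E{\left(2,2 \right)} - 15\right)^{2} = \left(\left(4 + 2\right) - 15\right)^{2} = \left(6 - 15\right)^{2} = \left(-9\right)^{2} = 81$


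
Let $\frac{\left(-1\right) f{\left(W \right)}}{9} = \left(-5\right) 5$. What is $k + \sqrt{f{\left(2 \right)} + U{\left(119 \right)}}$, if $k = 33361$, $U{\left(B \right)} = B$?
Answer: $33361 + 2 \sqrt{86} \approx 33380.0$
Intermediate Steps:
$f{\left(W \right)} = 225$ ($f{\left(W \right)} = - 9 \left(\left(-5\right) 5\right) = \left(-9\right) \left(-25\right) = 225$)
$k + \sqrt{f{\left(2 \right)} + U{\left(119 \right)}} = 33361 + \sqrt{225 + 119} = 33361 + \sqrt{344} = 33361 + 2 \sqrt{86}$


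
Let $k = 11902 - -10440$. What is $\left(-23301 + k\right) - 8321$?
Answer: $-9280$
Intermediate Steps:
$k = 22342$ ($k = 11902 + 10440 = 22342$)
$\left(-23301 + k\right) - 8321 = \left(-23301 + 22342\right) - 8321 = -959 - 8321 = -9280$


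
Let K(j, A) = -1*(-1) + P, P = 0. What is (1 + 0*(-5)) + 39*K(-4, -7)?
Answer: 40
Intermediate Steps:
K(j, A) = 1 (K(j, A) = -1*(-1) + 0 = 1 + 0 = 1)
(1 + 0*(-5)) + 39*K(-4, -7) = (1 + 0*(-5)) + 39*1 = (1 + 0) + 39 = 1 + 39 = 40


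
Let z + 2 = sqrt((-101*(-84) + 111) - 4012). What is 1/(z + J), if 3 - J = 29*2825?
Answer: -81924/6711537193 - sqrt(4583)/6711537193 ≈ -1.2217e-5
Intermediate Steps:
z = -2 + sqrt(4583) (z = -2 + sqrt((-101*(-84) + 111) - 4012) = -2 + sqrt((8484 + 111) - 4012) = -2 + sqrt(8595 - 4012) = -2 + sqrt(4583) ≈ 65.698)
J = -81922 (J = 3 - 29*2825 = 3 - 1*81925 = 3 - 81925 = -81922)
1/(z + J) = 1/((-2 + sqrt(4583)) - 81922) = 1/(-81924 + sqrt(4583))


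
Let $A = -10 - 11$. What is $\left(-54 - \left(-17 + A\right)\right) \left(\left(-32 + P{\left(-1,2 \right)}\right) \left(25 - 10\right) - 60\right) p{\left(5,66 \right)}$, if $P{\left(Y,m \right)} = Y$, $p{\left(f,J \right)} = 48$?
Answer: $426240$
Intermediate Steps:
$A = -21$
$\left(-54 - \left(-17 + A\right)\right) \left(\left(-32 + P{\left(-1,2 \right)}\right) \left(25 - 10\right) - 60\right) p{\left(5,66 \right)} = \left(-54 + \left(17 - -21\right)\right) \left(\left(-32 - 1\right) \left(25 - 10\right) - 60\right) 48 = \left(-54 + \left(17 + 21\right)\right) \left(\left(-33\right) 15 - 60\right) 48 = \left(-54 + 38\right) \left(-495 - 60\right) 48 = \left(-16\right) \left(-555\right) 48 = 8880 \cdot 48 = 426240$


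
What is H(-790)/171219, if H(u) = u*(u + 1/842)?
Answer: 262745705/72083199 ≈ 3.6450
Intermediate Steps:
H(u) = u*(1/842 + u) (H(u) = u*(u + 1/842) = u*(1/842 + u))
H(-790)/171219 = -790*(1/842 - 790)/171219 = -790*(-665179/842)*(1/171219) = (262745705/421)*(1/171219) = 262745705/72083199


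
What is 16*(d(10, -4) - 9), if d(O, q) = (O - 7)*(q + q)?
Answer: -528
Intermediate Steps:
d(O, q) = 2*q*(-7 + O) (d(O, q) = (-7 + O)*(2*q) = 2*q*(-7 + O))
16*(d(10, -4) - 9) = 16*(2*(-4)*(-7 + 10) - 9) = 16*(2*(-4)*3 - 9) = 16*(-24 - 9) = 16*(-33) = -528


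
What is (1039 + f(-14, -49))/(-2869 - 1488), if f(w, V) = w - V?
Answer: -1074/4357 ≈ -0.24650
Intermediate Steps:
(1039 + f(-14, -49))/(-2869 - 1488) = (1039 + (-14 - 1*(-49)))/(-2869 - 1488) = (1039 + (-14 + 49))/(-4357) = (1039 + 35)*(-1/4357) = 1074*(-1/4357) = -1074/4357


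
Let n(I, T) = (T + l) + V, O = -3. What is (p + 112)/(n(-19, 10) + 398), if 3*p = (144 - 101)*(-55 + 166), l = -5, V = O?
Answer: 1703/400 ≈ 4.2575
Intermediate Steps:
V = -3
n(I, T) = -8 + T (n(I, T) = (T - 5) - 3 = (-5 + T) - 3 = -8 + T)
p = 1591 (p = ((144 - 101)*(-55 + 166))/3 = (43*111)/3 = (1/3)*4773 = 1591)
(p + 112)/(n(-19, 10) + 398) = (1591 + 112)/((-8 + 10) + 398) = 1703/(2 + 398) = 1703/400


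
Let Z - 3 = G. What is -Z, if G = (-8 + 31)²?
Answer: -532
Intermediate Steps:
G = 529 (G = 23² = 529)
Z = 532 (Z = 3 + 529 = 532)
-Z = -1*532 = -532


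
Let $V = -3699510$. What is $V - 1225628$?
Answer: $-4925138$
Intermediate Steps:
$V - 1225628 = -3699510 - 1225628 = -4925138$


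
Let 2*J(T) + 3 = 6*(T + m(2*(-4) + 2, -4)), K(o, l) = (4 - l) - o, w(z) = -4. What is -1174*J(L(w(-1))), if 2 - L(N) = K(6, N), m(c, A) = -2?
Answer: 8805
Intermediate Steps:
K(o, l) = 4 - l - o
L(N) = 4 + N (L(N) = 2 - (4 - N - 1*6) = 2 - (4 - N - 6) = 2 - (-2 - N) = 2 + (2 + N) = 4 + N)
J(T) = -15/2 + 3*T (J(T) = -3/2 + (6*(T - 2))/2 = -3/2 + (6*(-2 + T))/2 = -3/2 + (-12 + 6*T)/2 = -3/2 + (-6 + 3*T) = -15/2 + 3*T)
-1174*J(L(w(-1))) = -1174*(-15/2 + 3*(4 - 4)) = -1174*(-15/2 + 3*0) = -1174*(-15/2 + 0) = -1174*(-15/2) = 8805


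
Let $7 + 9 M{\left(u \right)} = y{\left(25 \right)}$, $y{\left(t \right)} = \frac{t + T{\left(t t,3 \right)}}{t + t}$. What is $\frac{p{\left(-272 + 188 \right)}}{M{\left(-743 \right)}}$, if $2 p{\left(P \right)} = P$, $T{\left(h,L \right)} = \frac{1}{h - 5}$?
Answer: $\frac{11718000}{201499} \approx 58.154$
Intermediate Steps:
$T{\left(h,L \right)} = \frac{1}{-5 + h}$
$y{\left(t \right)} = \frac{t + \frac{1}{-5 + t^{2}}}{2 t}$ ($y{\left(t \right)} = \frac{t + \frac{1}{-5 + t t}}{t + t} = \frac{t + \frac{1}{-5 + t^{2}}}{2 t}$)
$p{\left(P \right)} = \frac{P}{2}$
$M{\left(u \right)} = - \frac{201499}{279000}$ ($M{\left(u \right)} = - \frac{7}{9} + \frac{\frac{1}{2} \cdot \frac{1}{25} \frac{1}{-5 + 25^{2}} \left(1 + 25 \left(-5 + 25^{2}\right)\right)}{9} = - \frac{7}{9} + \frac{\frac{1}{2} \cdot \frac{1}{25} \frac{1}{-5 + 625} \left(1 + 25 \left(-5 + 625\right)\right)}{9} = - \frac{7}{9} + \frac{\frac{1}{2} \cdot \frac{1}{25} \cdot \frac{1}{620} \left(1 + 25 \cdot 620\right)}{9} = - \frac{7}{9} + \frac{\frac{1}{2} \cdot \frac{1}{25} \cdot \frac{1}{620} \left(1 + 15500\right)}{9} = - \frac{7}{9} + \frac{\frac{1}{2} \cdot \frac{1}{25} \cdot \frac{1}{620} \cdot 15501}{9} = - \frac{7}{9} + \frac{1}{9} \cdot \frac{15501}{31000} = - \frac{7}{9} + \frac{5167}{93000} = - \frac{201499}{279000}$)
$\frac{p{\left(-272 + 188 \right)}}{M{\left(-743 \right)}} = \frac{\frac{1}{2} \left(-272 + 188\right)}{- \frac{201499}{279000}} = \frac{1}{2} \left(-84\right) \left(- \frac{279000}{201499}\right) = \left(-42\right) \left(- \frac{279000}{201499}\right) = \frac{11718000}{201499}$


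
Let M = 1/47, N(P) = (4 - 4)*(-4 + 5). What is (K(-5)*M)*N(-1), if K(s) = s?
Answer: 0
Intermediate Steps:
N(P) = 0 (N(P) = 0*1 = 0)
M = 1/47 ≈ 0.021277
(K(-5)*M)*N(-1) = -5*1/47*0 = -5/47*0 = 0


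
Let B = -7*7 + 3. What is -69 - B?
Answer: -23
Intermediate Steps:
B = -46 (B = -49 + 3 = -46)
-69 - B = -69 - 1*(-46) = -69 + 46 = -23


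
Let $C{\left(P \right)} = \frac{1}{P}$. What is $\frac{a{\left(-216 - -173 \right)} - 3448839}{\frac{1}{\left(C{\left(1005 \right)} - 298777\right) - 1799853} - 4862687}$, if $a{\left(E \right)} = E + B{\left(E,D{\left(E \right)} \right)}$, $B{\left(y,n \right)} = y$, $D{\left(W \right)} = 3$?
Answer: $\frac{7274207556664825}{10256005718042368} \approx 0.70926$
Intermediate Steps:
$a{\left(E \right)} = 2 E$ ($a{\left(E \right)} = E + E = 2 E$)
$\frac{a{\left(-216 - -173 \right)} - 3448839}{\frac{1}{\left(C{\left(1005 \right)} - 298777\right) - 1799853} - 4862687} = \frac{2 \left(-216 - -173\right) - 3448839}{\frac{1}{\left(\frac{1}{1005} - 298777\right) - 1799853} - 4862687} = \frac{2 \left(-216 + 173\right) - 3448839}{\frac{1}{\left(\frac{1}{1005} - 298777\right) - 1799853} - 4862687} = \frac{2 \left(-43\right) - 3448839}{\frac{1}{- \frac{300270884}{1005} - 1799853} - 4862687} = \frac{-86 - 3448839}{\frac{1}{- \frac{2109123149}{1005}} - 4862687} = - \frac{3448925}{- \frac{1005}{2109123149} - 4862687} = - \frac{3448925}{- \frac{10256005718042368}{2109123149}} = \left(-3448925\right) \left(- \frac{2109123149}{10256005718042368}\right) = \frac{7274207556664825}{10256005718042368}$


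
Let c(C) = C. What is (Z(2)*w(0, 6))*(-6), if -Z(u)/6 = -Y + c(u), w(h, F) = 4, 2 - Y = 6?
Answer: 864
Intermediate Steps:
Y = -4 (Y = 2 - 1*6 = 2 - 6 = -4)
Z(u) = -24 - 6*u (Z(u) = -6*(-1*(-4) + u) = -6*(4 + u) = -24 - 6*u)
(Z(2)*w(0, 6))*(-6) = ((-24 - 6*2)*4)*(-6) = ((-24 - 12)*4)*(-6) = -36*4*(-6) = -144*(-6) = 864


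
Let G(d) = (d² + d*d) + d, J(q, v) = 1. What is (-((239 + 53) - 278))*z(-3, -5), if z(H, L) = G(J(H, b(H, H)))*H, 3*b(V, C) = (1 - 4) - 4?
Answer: 126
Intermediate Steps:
b(V, C) = -7/3 (b(V, C) = ((1 - 4) - 4)/3 = (-3 - 4)/3 = (⅓)*(-7) = -7/3)
G(d) = d + 2*d² (G(d) = (d² + d²) + d = 2*d² + d = d + 2*d²)
z(H, L) = 3*H (z(H, L) = (1*(1 + 2*1))*H = (1*(1 + 2))*H = (1*3)*H = 3*H)
(-((239 + 53) - 278))*z(-3, -5) = (-((239 + 53) - 278))*(3*(-3)) = -(292 - 278)*(-9) = -1*14*(-9) = -14*(-9) = 126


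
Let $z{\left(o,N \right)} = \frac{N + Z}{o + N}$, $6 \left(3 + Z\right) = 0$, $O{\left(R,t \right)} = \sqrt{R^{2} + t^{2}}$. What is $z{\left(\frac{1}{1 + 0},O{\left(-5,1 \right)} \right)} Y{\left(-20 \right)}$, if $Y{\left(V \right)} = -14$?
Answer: $- \frac{406}{25} + \frac{56 \sqrt{26}}{25} \approx -4.8182$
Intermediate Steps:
$Z = -3$ ($Z = -3 + \frac{1}{6} \cdot 0 = -3 + 0 = -3$)
$z{\left(o,N \right)} = \frac{-3 + N}{N + o}$ ($z{\left(o,N \right)} = \frac{N - 3}{o + N} = \frac{-3 + N}{N + o}$)
$z{\left(\frac{1}{1 + 0},O{\left(-5,1 \right)} \right)} Y{\left(-20 \right)} = \frac{-3 + \sqrt{\left(-5\right)^{2} + 1^{2}}}{\sqrt{\left(-5\right)^{2} + 1^{2}} + \frac{1}{1 + 0}} \left(-14\right) = \frac{-3 + \sqrt{25 + 1}}{\sqrt{25 + 1} + 1^{-1}} \left(-14\right) = \frac{-3 + \sqrt{26}}{\sqrt{26} + 1} \left(-14\right) = \frac{-3 + \sqrt{26}}{1 + \sqrt{26}} \left(-14\right) = - \frac{14 \left(-3 + \sqrt{26}\right)}{1 + \sqrt{26}}$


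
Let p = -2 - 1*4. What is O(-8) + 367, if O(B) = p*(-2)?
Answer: 379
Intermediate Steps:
p = -6 (p = -2 - 4 = -6)
O(B) = 12 (O(B) = -6*(-2) = 12)
O(-8) + 367 = 12 + 367 = 379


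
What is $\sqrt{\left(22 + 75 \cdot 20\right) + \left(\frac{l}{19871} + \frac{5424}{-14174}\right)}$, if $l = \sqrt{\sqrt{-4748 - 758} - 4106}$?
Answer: $\frac{\sqrt{30176561867240927434 + 998032281599 \sqrt{-4106 + i \sqrt{5506}}}}{140825777} \approx 39.008 + 4.1336 \cdot 10^{-5} i$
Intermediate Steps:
$l = \sqrt{-4106 + i \sqrt{5506}}$ ($l = \sqrt{\sqrt{-5506} - 4106} = \sqrt{i \sqrt{5506} - 4106} = \sqrt{-4106 + i \sqrt{5506}} \approx 0.579 + 64.081 i$)
$\sqrt{\left(22 + 75 \cdot 20\right) + \left(\frac{l}{19871} + \frac{5424}{-14174}\right)} = \sqrt{\left(22 + 75 \cdot 20\right) + \left(\frac{\sqrt{-4106 + i \sqrt{5506}}}{19871} + \frac{5424}{-14174}\right)} = \sqrt{\left(22 + 1500\right) + \left(\sqrt{-4106 + i \sqrt{5506}} \cdot \frac{1}{19871} + 5424 \left(- \frac{1}{14174}\right)\right)} = \sqrt{1522 - \left(\frac{2712}{7087} - \frac{\sqrt{-4106 + i \sqrt{5506}}}{19871}\right)} = \sqrt{\frac{10783702}{7087} + \frac{\sqrt{-4106 + i \sqrt{5506}}}{19871}}$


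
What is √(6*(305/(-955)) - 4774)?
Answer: 10*I*√1742302/191 ≈ 69.108*I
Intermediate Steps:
√(6*(305/(-955)) - 4774) = √(6*(305*(-1/955)) - 4774) = √(6*(-61/191) - 4774) = √(-366/191 - 4774) = √(-912200/191) = 10*I*√1742302/191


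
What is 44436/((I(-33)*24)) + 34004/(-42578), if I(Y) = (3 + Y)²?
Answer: 48229567/38320200 ≈ 1.2586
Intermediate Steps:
44436/((I(-33)*24)) + 34004/(-42578) = 44436/(((3 - 33)²*24)) + 34004/(-42578) = 44436/(((-30)²*24)) + 34004*(-1/42578) = 44436/((900*24)) - 17002/21289 = 44436/21600 - 17002/21289 = 44436*(1/21600) - 17002/21289 = 3703/1800 - 17002/21289 = 48229567/38320200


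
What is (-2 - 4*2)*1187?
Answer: -11870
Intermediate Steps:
(-2 - 4*2)*1187 = (-2 - 8)*1187 = -10*1187 = -11870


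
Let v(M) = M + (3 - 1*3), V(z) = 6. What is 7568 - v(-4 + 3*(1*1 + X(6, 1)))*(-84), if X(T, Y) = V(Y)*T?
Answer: 16556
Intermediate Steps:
X(T, Y) = 6*T
v(M) = M (v(M) = M + (3 - 3) = M + 0 = M)
7568 - v(-4 + 3*(1*1 + X(6, 1)))*(-84) = 7568 - (-4 + 3*(1*1 + 6*6))*(-84) = 7568 - (-4 + 3*(1 + 36))*(-84) = 7568 - (-4 + 3*37)*(-84) = 7568 - (-4 + 111)*(-84) = 7568 - 107*(-84) = 7568 - 1*(-8988) = 7568 + 8988 = 16556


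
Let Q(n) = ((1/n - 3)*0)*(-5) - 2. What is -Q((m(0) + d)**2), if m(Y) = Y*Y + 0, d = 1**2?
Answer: 2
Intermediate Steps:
d = 1
m(Y) = Y**2 (m(Y) = Y**2 + 0 = Y**2)
Q(n) = -2 (Q(n) = ((-3 + 1/n)*0)*(-5) - 2 = 0*(-5) - 2 = 0 - 2 = -2)
-Q((m(0) + d)**2) = -1*(-2) = 2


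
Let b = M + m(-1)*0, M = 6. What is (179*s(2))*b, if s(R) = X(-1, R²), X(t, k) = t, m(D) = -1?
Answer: -1074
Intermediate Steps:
s(R) = -1
b = 6 (b = 6 - 1*0 = 6 + 0 = 6)
(179*s(2))*b = (179*(-1))*6 = -179*6 = -1074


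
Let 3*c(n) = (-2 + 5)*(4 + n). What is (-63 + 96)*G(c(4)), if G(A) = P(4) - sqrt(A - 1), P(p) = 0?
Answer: -33*sqrt(7) ≈ -87.310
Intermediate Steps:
c(n) = 4 + n (c(n) = ((-2 + 5)*(4 + n))/3 = (3*(4 + n))/3 = (12 + 3*n)/3 = 4 + n)
G(A) = -sqrt(-1 + A) (G(A) = 0 - sqrt(A - 1) = 0 - sqrt(-1 + A) = -sqrt(-1 + A))
(-63 + 96)*G(c(4)) = (-63 + 96)*(-sqrt(-1 + (4 + 4))) = 33*(-sqrt(-1 + 8)) = 33*(-sqrt(7)) = -33*sqrt(7)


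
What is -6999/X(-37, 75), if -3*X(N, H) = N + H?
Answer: 20997/38 ≈ 552.55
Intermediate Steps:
X(N, H) = -H/3 - N/3 (X(N, H) = -(N + H)/3 = -(H + N)/3 = -H/3 - N/3)
-6999/X(-37, 75) = -6999/(-1/3*75 - 1/3*(-37)) = -6999/(-25 + 37/3) = -6999/(-38/3) = -6999*(-3/38) = 20997/38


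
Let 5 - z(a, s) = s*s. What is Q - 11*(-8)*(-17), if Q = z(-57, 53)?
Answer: -4300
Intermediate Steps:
z(a, s) = 5 - s**2 (z(a, s) = 5 - s*s = 5 - s**2)
Q = -2804 (Q = 5 - 1*53**2 = 5 - 1*2809 = 5 - 2809 = -2804)
Q - 11*(-8)*(-17) = -2804 - 11*(-8)*(-17) = -2804 - (-88)*(-17) = -2804 - 1*1496 = -2804 - 1496 = -4300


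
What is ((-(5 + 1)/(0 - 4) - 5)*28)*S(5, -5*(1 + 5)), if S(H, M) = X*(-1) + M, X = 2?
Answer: 3136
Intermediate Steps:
S(H, M) = -2 + M (S(H, M) = 2*(-1) + M = -2 + M)
((-(5 + 1)/(0 - 4) - 5)*28)*S(5, -5*(1 + 5)) = ((-(5 + 1)/(0 - 4) - 5)*28)*(-2 - 5*(1 + 5)) = ((-6/(-4) - 5)*28)*(-2 - 5*6) = ((-6*(-1)/4 - 5)*28)*(-2 - 30) = ((-1*(-3/2) - 5)*28)*(-32) = ((3/2 - 5)*28)*(-32) = -7/2*28*(-32) = -98*(-32) = 3136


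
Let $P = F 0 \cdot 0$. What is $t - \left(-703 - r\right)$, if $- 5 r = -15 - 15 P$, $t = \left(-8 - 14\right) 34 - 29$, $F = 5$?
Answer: $-71$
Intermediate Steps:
$P = 0$ ($P = 5 \cdot 0 \cdot 0 = 0 \cdot 0 = 0$)
$t = -777$ ($t = \left(-22\right) 34 - 29 = -748 - 29 = -777$)
$r = 3$ ($r = - \frac{-15 - 0}{5} = - \frac{-15 + 0}{5} = \left(- \frac{1}{5}\right) \left(-15\right) = 3$)
$t - \left(-703 - r\right) = -777 - \left(-703 - 3\right) = -777 - -706 = -777 + 706 = -71$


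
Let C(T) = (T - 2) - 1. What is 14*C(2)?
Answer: -14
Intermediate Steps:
C(T) = -3 + T (C(T) = (-2 + T) - 1 = -3 + T)
14*C(2) = 14*(-3 + 2) = 14*(-1) = -14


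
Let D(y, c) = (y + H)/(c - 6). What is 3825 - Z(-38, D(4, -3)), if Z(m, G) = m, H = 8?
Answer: 3863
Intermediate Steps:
D(y, c) = (8 + y)/(-6 + c) (D(y, c) = (y + 8)/(c - 6) = (8 + y)/(-6 + c))
3825 - Z(-38, D(4, -3)) = 3825 - 1*(-38) = 3825 + 38 = 3863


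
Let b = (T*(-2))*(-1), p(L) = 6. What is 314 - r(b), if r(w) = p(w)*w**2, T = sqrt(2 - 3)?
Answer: 338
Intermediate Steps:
T = I (T = sqrt(-1) = I ≈ 1.0*I)
b = 2*I (b = (I*(-2))*(-1) = -2*I*(-1) = 2*I ≈ 2.0*I)
r(w) = 6*w**2
314 - r(b) = 314 - 6*(2*I)**2 = 314 - 6*(-4) = 314 - 1*(-24) = 314 + 24 = 338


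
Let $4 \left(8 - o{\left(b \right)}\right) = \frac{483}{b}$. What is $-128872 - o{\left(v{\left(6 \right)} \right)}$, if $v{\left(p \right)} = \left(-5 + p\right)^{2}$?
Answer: $- \frac{515037}{4} \approx -1.2876 \cdot 10^{5}$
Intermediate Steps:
$o{\left(b \right)} = 8 - \frac{483}{4 b}$ ($o{\left(b \right)} = 8 - \frac{483 \frac{1}{b}}{4} = 8 - \frac{483}{4 b}$)
$-128872 - o{\left(v{\left(6 \right)} \right)} = -128872 - \left(8 - \frac{483}{4 \left(-5 + 6\right)^{2}}\right) = -128872 - \left(8 - \frac{483}{4 \cdot 1^{2}}\right) = -128872 - \left(8 - \frac{483}{4 \cdot 1}\right) = -128872 - \left(8 - \frac{483}{4}\right) = -128872 - - \frac{451}{4} = -128872 + \frac{451}{4} = - \frac{515037}{4}$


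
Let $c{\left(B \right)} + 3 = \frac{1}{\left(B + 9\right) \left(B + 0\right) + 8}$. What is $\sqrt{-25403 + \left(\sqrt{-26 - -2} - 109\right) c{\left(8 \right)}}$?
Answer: $\frac{\sqrt{-3611053 - 862 i \sqrt{6}}}{12} \approx 0.046297 - 158.36 i$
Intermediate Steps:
$c{\left(B \right)} = -3 + \frac{1}{8 + B \left(9 + B\right)}$ ($c{\left(B \right)} = -3 + \frac{1}{\left(B + 9\right) \left(B + 0\right) + 8} = -3 + \frac{1}{\left(9 + B\right) B + 8} = -3 + \frac{1}{B \left(9 + B\right) + 8} = -3 + \frac{1}{8 + B \left(9 + B\right)}$)
$\sqrt{-25403 + \left(\sqrt{-26 - -2} - 109\right) c{\left(8 \right)}} = \sqrt{-25403 + \left(\sqrt{-26 - -2} - 109\right) \frac{-23 - 216 - 3 \cdot 8^{2}}{8 + 8^{2} + 9 \cdot 8}} = \sqrt{-25403 + \left(\sqrt{-26 + 2} - 109\right) \frac{-23 - 216 - 192}{8 + 64 + 72}} = \sqrt{-25403 + \left(\sqrt{-24} - 109\right) \frac{-23 - 216 - 192}{144}} = \sqrt{-25403 + \left(2 i \sqrt{6} - 109\right) \frac{1}{144} \left(-431\right)} = \sqrt{-25403 + \left(-109 + 2 i \sqrt{6}\right) \left(- \frac{431}{144}\right)} = \sqrt{-25403 + \left(\frac{46979}{144} - \frac{431 i \sqrt{6}}{72}\right)} = \sqrt{- \frac{3611053}{144} - \frac{431 i \sqrt{6}}{72}}$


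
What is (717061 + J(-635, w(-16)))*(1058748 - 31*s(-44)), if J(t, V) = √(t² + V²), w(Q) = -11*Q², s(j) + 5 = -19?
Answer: 759720393012 + 1059492*√8333081 ≈ 7.6278e+11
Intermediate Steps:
s(j) = -24 (s(j) = -5 - 19 = -24)
J(t, V) = √(V² + t²)
(717061 + J(-635, w(-16)))*(1058748 - 31*s(-44)) = (717061 + √((-11*(-16)²)² + (-635)²))*(1058748 - 31*(-24)) = (717061 + √((-11*256)² + 403225))*(1058748 + 744) = (717061 + √((-2816)² + 403225))*1059492 = (717061 + √(7929856 + 403225))*1059492 = (717061 + √8333081)*1059492 = 759720393012 + 1059492*√8333081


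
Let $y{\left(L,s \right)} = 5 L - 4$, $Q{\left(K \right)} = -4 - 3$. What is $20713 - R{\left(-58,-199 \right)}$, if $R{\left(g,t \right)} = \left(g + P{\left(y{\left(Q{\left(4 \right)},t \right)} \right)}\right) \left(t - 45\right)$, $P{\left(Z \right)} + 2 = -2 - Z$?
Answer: $15101$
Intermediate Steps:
$Q{\left(K \right)} = -7$ ($Q{\left(K \right)} = -4 - 3 = -7$)
$y{\left(L,s \right)} = -4 + 5 L$
$P{\left(Z \right)} = -4 - Z$ ($P{\left(Z \right)} = -2 - \left(2 + Z\right) = -4 - Z$)
$R{\left(g,t \right)} = \left(-45 + t\right) \left(35 + g\right)$ ($R{\left(g,t \right)} = \left(g - -35\right) \left(t - 45\right) = \left(g - -35\right) \left(-45 + t\right) = \left(g + \left(-4 + 39\right)\right) \left(-45 + t\right) = \left(g + 35\right) \left(-45 + t\right) = \left(35 + g\right) \left(-45 + t\right) = \left(-45 + t\right) \left(35 + g\right)$)
$20713 - R{\left(-58,-199 \right)} = 20713 - \left(-1575 - -2610 + 35 \left(-199\right) - -11542\right) = 20713 - \left(-1575 + 2610 - 6965 + 11542\right) = 20713 - 5612 = 15101$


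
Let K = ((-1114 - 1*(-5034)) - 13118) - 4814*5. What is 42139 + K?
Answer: 8871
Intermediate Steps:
K = -33268 (K = ((-1114 + 5034) - 13118) - 24070 = (3920 - 13118) - 24070 = -9198 - 24070 = -33268)
42139 + K = 42139 - 33268 = 8871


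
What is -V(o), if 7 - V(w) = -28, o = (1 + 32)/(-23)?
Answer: -35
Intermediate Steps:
o = -33/23 (o = 33*(-1/23) = -33/23 ≈ -1.4348)
V(w) = 35 (V(w) = 7 - 1*(-28) = 7 + 28 = 35)
-V(o) = -1*35 = -35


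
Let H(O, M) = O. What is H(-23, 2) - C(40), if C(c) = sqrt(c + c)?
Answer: -23 - 4*sqrt(5) ≈ -31.944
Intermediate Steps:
C(c) = sqrt(2)*sqrt(c) (C(c) = sqrt(2*c) = sqrt(2)*sqrt(c))
H(-23, 2) - C(40) = -23 - sqrt(2)*sqrt(40) = -23 - sqrt(2)*2*sqrt(10) = -23 - 4*sqrt(5)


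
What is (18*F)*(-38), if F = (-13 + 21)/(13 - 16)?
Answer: 1824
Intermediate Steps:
F = -8/3 (F = 8/(-3) = 8*(-⅓) = -8/3 ≈ -2.6667)
(18*F)*(-38) = (18*(-8/3))*(-38) = -48*(-38) = 1824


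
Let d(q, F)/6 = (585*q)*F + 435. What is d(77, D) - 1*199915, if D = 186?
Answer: 50072915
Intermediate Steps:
d(q, F) = 2610 + 3510*F*q (d(q, F) = 6*((585*q)*F + 435) = 6*(585*F*q + 435) = 6*(435 + 585*F*q) = 2610 + 3510*F*q)
d(77, D) - 1*199915 = (2610 + 3510*186*77) - 1*199915 = (2610 + 50270220) - 199915 = 50272830 - 199915 = 50072915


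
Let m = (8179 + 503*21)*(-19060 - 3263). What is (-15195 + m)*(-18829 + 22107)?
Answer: -1371491798358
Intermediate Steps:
m = -418377666 (m = (8179 + 10563)*(-22323) = 18742*(-22323) = -418377666)
(-15195 + m)*(-18829 + 22107) = (-15195 - 418377666)*(-18829 + 22107) = -418392861*3278 = -1371491798358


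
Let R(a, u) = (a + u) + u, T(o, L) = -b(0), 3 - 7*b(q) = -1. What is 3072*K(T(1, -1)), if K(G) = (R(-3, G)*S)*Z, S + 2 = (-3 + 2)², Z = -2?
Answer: -178176/7 ≈ -25454.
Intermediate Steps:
b(q) = 4/7 (b(q) = 3/7 - ⅐*(-1) = 3/7 + ⅐ = 4/7)
S = -1 (S = -2 + (-3 + 2)² = -2 + (-1)² = -2 + 1 = -1)
T(o, L) = -4/7 (T(o, L) = -1*4/7 = -4/7)
R(a, u) = a + 2*u
K(G) = -6 + 4*G (K(G) = ((-3 + 2*G)*(-1))*(-2) = (3 - 2*G)*(-2) = -6 + 4*G)
3072*K(T(1, -1)) = 3072*(-6 + 4*(-4/7)) = 3072*(-6 - 16/7) = 3072*(-58/7) = -178176/7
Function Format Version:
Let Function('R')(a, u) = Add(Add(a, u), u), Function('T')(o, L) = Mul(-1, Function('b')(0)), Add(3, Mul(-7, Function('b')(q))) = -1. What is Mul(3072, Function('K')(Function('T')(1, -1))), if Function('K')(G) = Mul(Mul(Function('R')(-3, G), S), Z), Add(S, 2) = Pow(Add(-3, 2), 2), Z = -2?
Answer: Rational(-178176, 7) ≈ -25454.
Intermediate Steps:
Function('b')(q) = Rational(4, 7) (Function('b')(q) = Add(Rational(3, 7), Mul(Rational(-1, 7), -1)) = Add(Rational(3, 7), Rational(1, 7)) = Rational(4, 7))
S = -1 (S = Add(-2, Pow(Add(-3, 2), 2)) = Add(-2, Pow(-1, 2)) = Add(-2, 1) = -1)
Function('T')(o, L) = Rational(-4, 7) (Function('T')(o, L) = Mul(-1, Rational(4, 7)) = Rational(-4, 7))
Function('R')(a, u) = Add(a, Mul(2, u))
Function('K')(G) = Add(-6, Mul(4, G)) (Function('K')(G) = Mul(Mul(Add(-3, Mul(2, G)), -1), -2) = Mul(Add(3, Mul(-2, G)), -2) = Add(-6, Mul(4, G)))
Mul(3072, Function('K')(Function('T')(1, -1))) = Mul(3072, Add(-6, Mul(4, Rational(-4, 7)))) = Mul(3072, Add(-6, Rational(-16, 7))) = Mul(3072, Rational(-58, 7)) = Rational(-178176, 7)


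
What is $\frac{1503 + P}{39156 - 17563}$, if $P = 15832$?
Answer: $\frac{17335}{21593} \approx 0.80281$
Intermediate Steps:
$\frac{1503 + P}{39156 - 17563} = \frac{1503 + 15832}{39156 - 17563} = \frac{17335}{21593}$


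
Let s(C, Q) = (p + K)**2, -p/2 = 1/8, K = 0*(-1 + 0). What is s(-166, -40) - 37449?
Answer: -599183/16 ≈ -37449.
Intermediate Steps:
K = 0 (K = 0*(-1) = 0)
p = -1/4 (p = -2/8 = -2*1/8 = -1/4 ≈ -0.25000)
s(C, Q) = 1/16 (s(C, Q) = (-1/4 + 0)**2 = (-1/4)**2 = 1/16)
s(-166, -40) - 37449 = 1/16 - 37449 = -599183/16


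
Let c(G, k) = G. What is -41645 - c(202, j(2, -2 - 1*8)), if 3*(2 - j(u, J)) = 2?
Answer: -41847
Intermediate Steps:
j(u, J) = 4/3 (j(u, J) = 2 - ⅓*2 = 2 - ⅔ = 4/3)
-41645 - c(202, j(2, -2 - 1*8)) = -41645 - 1*202 = -41645 - 202 = -41847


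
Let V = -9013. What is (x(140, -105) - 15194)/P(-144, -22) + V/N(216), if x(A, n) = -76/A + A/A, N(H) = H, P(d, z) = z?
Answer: 53961587/83160 ≈ 648.89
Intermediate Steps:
x(A, n) = 1 - 76/A (x(A, n) = -76/A + 1 = 1 - 76/A)
(x(140, -105) - 15194)/P(-144, -22) + V/N(216) = ((-76 + 140)/140 - 15194)/(-22) - 9013/216 = ((1/140)*64 - 15194)*(-1/22) - 9013*1/216 = (16/35 - 15194)*(-1/22) - 9013/216 = -531774/35*(-1/22) - 9013/216 = 265887/385 - 9013/216 = 53961587/83160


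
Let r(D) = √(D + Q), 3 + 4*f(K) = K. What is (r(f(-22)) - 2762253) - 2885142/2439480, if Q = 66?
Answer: -1123077305597/406580 + √239/2 ≈ -2.7622e+6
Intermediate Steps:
f(K) = -¾ + K/4
r(D) = √(66 + D) (r(D) = √(D + 66) = √(66 + D))
(r(f(-22)) - 2762253) - 2885142/2439480 = (√(66 + (-¾ + (¼)*(-22))) - 2762253) - 2885142/2439480 = (√(66 + (-¾ - 11/2)) - 2762253) - 2885142*1/2439480 = (√(66 - 25/4) - 2762253) - 480857/406580 = (√(239/4) - 2762253) - 480857/406580 = (√239/2 - 2762253) - 480857/406580 = (-2762253 + √239/2) - 480857/406580 = -1123077305597/406580 + √239/2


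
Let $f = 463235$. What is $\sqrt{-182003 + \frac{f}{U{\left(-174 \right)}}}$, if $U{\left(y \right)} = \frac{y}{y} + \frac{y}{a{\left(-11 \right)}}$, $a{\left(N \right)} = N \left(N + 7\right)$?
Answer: $\frac{i \sqrt{57255549}}{13} \approx 582.06 i$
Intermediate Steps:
$a{\left(N \right)} = N \left(7 + N\right)$
$U{\left(y \right)} = 1 + \frac{y}{44}$ ($U{\left(y \right)} = \frac{y}{y} + \frac{y}{\left(-11\right) \left(7 - 11\right)} = 1 + \frac{y}{\left(-11\right) \left(-4\right)} = 1 + \frac{y}{44}$)
$\sqrt{-182003 + \frac{f}{U{\left(-174 \right)}}} = \sqrt{-182003 + \frac{463235}{1 + \frac{1}{44} \left(-174\right)}} = \sqrt{-182003 + \frac{463235}{1 - \frac{87}{22}}} = \sqrt{-182003 + \frac{463235}{- \frac{65}{22}}} = \sqrt{-182003 + 463235 \left(- \frac{22}{65}\right)} = \sqrt{-182003 - \frac{2038234}{13}} = \sqrt{- \frac{4404273}{13}} = \frac{i \sqrt{57255549}}{13}$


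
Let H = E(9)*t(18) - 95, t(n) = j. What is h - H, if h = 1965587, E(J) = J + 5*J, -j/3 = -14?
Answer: 1963414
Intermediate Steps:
j = 42 (j = -3*(-14) = 42)
t(n) = 42
E(J) = 6*J
H = 2173 (H = (6*9)*42 - 95 = 54*42 - 95 = 2268 - 95 = 2173)
h - H = 1965587 - 1*2173 = 1965587 - 2173 = 1963414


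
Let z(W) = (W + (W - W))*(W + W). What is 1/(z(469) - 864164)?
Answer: -1/424242 ≈ -2.3571e-6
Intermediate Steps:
z(W) = 2*W² (z(W) = (W + 0)*(2*W) = W*(2*W) = 2*W²)
1/(z(469) - 864164) = 1/(2*469² - 864164) = 1/(2*219961 - 864164) = 1/(439922 - 864164) = 1/(-424242) = -1/424242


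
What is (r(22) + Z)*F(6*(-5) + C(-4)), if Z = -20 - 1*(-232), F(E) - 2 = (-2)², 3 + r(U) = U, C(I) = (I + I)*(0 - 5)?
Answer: 1386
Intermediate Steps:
C(I) = -10*I (C(I) = (2*I)*(-5) = -10*I)
r(U) = -3 + U
F(E) = 6 (F(E) = 2 + (-2)² = 2 + 4 = 6)
Z = 212 (Z = -20 + 232 = 212)
(r(22) + Z)*F(6*(-5) + C(-4)) = ((-3 + 22) + 212)*6 = (19 + 212)*6 = 231*6 = 1386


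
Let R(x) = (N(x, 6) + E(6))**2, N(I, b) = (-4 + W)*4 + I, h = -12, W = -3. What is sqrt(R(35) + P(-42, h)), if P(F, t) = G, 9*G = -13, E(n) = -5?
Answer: sqrt(23)/3 ≈ 1.5986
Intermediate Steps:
G = -13/9 (G = (1/9)*(-13) = -13/9 ≈ -1.4444)
N(I, b) = -28 + I (N(I, b) = (-4 - 3)*4 + I = -7*4 + I = -28 + I)
P(F, t) = -13/9
R(x) = (-33 + x)**2 (R(x) = ((-28 + x) - 5)**2 = (-33 + x)**2)
sqrt(R(35) + P(-42, h)) = sqrt((-33 + 35)**2 - 13/9) = sqrt(2**2 - 13/9) = sqrt(4 - 13/9) = sqrt(23/9) = sqrt(23)/3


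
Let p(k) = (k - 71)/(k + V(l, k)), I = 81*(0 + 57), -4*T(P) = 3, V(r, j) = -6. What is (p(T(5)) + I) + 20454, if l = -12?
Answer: 677204/27 ≈ 25082.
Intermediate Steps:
T(P) = -¾ (T(P) = -¼*3 = -¾)
I = 4617 (I = 81*57 = 4617)
p(k) = (-71 + k)/(-6 + k) (p(k) = (k - 71)/(k - 6) = (-71 + k)/(-6 + k))
(p(T(5)) + I) + 20454 = ((-71 - ¾)/(-6 - ¾) + 4617) + 20454 = (-287/4/(-27/4) + 4617) + 20454 = (-4/27*(-287/4) + 4617) + 20454 = (287/27 + 4617) + 20454 = 124946/27 + 20454 = 677204/27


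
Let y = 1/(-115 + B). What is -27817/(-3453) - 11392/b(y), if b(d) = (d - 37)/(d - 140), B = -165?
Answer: -1541744903839/35776533 ≈ -43094.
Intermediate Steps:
y = -1/280 (y = 1/(-115 - 165) = 1/(-280) = -1/280 ≈ -0.0035714)
b(d) = (-37 + d)/(-140 + d)
-27817/(-3453) - 11392/b(y) = -27817/(-3453) - 11392*(-140 - 1/280)/(-37 - 1/280) = -27817*(-1/3453) - 11392/(-10361/280/(-39201/280)) = 27817/3453 - 11392/((-280/39201*(-10361/280))) = 27817/3453 - 11392/10361/39201 = 27817/3453 - 11392*39201/10361 = 27817/3453 - 446577792/10361 = -1541744903839/35776533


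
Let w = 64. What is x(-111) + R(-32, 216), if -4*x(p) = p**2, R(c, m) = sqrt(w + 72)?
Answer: -12321/4 + 2*sqrt(34) ≈ -3068.6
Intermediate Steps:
R(c, m) = 2*sqrt(34) (R(c, m) = sqrt(64 + 72) = sqrt(136) = 2*sqrt(34))
x(p) = -p**2/4
x(-111) + R(-32, 216) = -1/4*(-111)**2 + 2*sqrt(34) = -1/4*12321 + 2*sqrt(34) = -12321/4 + 2*sqrt(34)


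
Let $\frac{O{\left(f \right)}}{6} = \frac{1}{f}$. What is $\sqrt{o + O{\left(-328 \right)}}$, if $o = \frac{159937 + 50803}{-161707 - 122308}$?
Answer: $\frac{i \sqrt{16495018682563}}{4657846} \approx 0.87195 i$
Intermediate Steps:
$O{\left(f \right)} = \frac{6}{f}$
$o = - \frac{42148}{56803}$ ($o = \frac{210740}{-284015} = 210740 \left(- \frac{1}{284015}\right) = - \frac{42148}{56803} \approx -0.742$)
$\sqrt{o + O{\left(-328 \right)}} = \sqrt{- \frac{42148}{56803} + \frac{6}{-328}} = \sqrt{- \frac{42148}{56803} + 6 \left(- \frac{1}{328}\right)} = \sqrt{- \frac{42148}{56803} - \frac{3}{164}} = \sqrt{- \frac{7082681}{9315692}} = \frac{i \sqrt{16495018682563}}{4657846}$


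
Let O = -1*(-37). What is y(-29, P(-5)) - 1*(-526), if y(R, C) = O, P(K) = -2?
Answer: 563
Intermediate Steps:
O = 37
y(R, C) = 37
y(-29, P(-5)) - 1*(-526) = 37 - 1*(-526) = 37 + 526 = 563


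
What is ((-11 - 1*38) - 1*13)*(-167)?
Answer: 10354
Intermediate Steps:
((-11 - 1*38) - 1*13)*(-167) = ((-11 - 38) - 13)*(-167) = (-49 - 13)*(-167) = -62*(-167) = 10354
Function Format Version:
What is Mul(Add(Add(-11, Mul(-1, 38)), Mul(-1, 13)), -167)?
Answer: 10354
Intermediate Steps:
Mul(Add(Add(-11, Mul(-1, 38)), Mul(-1, 13)), -167) = Mul(Add(Add(-11, -38), -13), -167) = Mul(Add(-49, -13), -167) = Mul(-62, -167) = 10354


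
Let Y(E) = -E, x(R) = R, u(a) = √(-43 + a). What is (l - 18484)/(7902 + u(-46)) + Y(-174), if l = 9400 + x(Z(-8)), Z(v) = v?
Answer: 10793009598/62441693 + 9092*I*√89/62441693 ≈ 172.85 + 0.0013737*I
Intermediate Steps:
l = 9392 (l = 9400 - 8 = 9392)
(l - 18484)/(7902 + u(-46)) + Y(-174) = (9392 - 18484)/(7902 + √(-43 - 46)) - 1*(-174) = -9092/(7902 + √(-89)) + 174 = -9092/(7902 + I*√89) + 174 = 174 - 9092/(7902 + I*√89)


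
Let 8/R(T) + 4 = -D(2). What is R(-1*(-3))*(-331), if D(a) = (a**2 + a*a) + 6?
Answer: 1324/9 ≈ 147.11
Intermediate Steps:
D(a) = 6 + 2*a**2 (D(a) = (a**2 + a**2) + 6 = 2*a**2 + 6 = 6 + 2*a**2)
R(T) = -4/9 (R(T) = 8/(-4 - (6 + 2*2**2)) = 8/(-4 - (6 + 2*4)) = 8/(-4 - (6 + 8)) = 8/(-4 - 1*14) = 8/(-4 - 14) = 8/(-18) = 8*(-1/18) = -4/9)
R(-1*(-3))*(-331) = -4/9*(-331) = 1324/9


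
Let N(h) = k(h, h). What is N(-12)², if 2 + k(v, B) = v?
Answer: 196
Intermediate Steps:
k(v, B) = -2 + v
N(h) = -2 + h
N(-12)² = (-2 - 12)² = (-14)² = 196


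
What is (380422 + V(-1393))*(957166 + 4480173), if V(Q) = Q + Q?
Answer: 2053334950604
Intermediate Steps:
V(Q) = 2*Q
(380422 + V(-1393))*(957166 + 4480173) = (380422 + 2*(-1393))*(957166 + 4480173) = (380422 - 2786)*5437339 = 377636*5437339 = 2053334950604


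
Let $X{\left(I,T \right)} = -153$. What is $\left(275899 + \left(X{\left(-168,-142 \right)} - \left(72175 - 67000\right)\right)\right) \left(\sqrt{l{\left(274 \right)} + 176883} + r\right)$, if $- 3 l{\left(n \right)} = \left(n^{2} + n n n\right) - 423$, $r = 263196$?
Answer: $71213204916 + \frac{541142 i \sqrt{15086121}}{3} \approx 7.1213 \cdot 10^{10} + 7.0061 \cdot 10^{8} i$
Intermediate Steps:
$l{\left(n \right)} = 141 - \frac{n^{2}}{3} - \frac{n^{3}}{3}$ ($l{\left(n \right)} = - \frac{\left(n^{2} + n n n\right) - 423}{3} = - \frac{\left(n^{2} + n^{2} n\right) - 423}{3} = - \frac{\left(n^{2} + n^{3}\right) - 423}{3} = - \frac{-423 + n^{2} + n^{3}}{3} = 141 - \frac{n^{2}}{3} - \frac{n^{3}}{3}$)
$\left(275899 + \left(X{\left(-168,-142 \right)} - \left(72175 - 67000\right)\right)\right) \left(\sqrt{l{\left(274 \right)} + 176883} + r\right) = \left(275899 - 5328\right) \left(\sqrt{\left(141 - \frac{274^{2}}{3} - \frac{274^{3}}{3}\right) + 176883} + 263196\right) = \left(275899 - 5328\right) \left(\sqrt{\left(141 - \frac{75076}{3} - \frac{20570824}{3}\right) + 176883} + 263196\right) = \left(275899 - 5328\right) \left(\sqrt{- \frac{20645477}{3} + 176883} + 263196\right) = 270571 \left(\sqrt{- \frac{20114828}{3}} + 263196\right) = 270571 \left(\frac{2 i \sqrt{15086121}}{3} + 263196\right) = 270571 \left(263196 + \frac{2 i \sqrt{15086121}}{3}\right) = 71213204916 + \frac{541142 i \sqrt{15086121}}{3}$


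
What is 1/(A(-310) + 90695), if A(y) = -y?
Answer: 1/91005 ≈ 1.0988e-5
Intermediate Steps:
1/(A(-310) + 90695) = 1/(-1*(-310) + 90695) = 1/(310 + 90695) = 1/91005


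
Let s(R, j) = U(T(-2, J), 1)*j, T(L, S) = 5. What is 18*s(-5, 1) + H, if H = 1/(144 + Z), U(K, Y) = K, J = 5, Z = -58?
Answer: 7741/86 ≈ 90.012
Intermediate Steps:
s(R, j) = 5*j
H = 1/86 (H = 1/(144 - 58) = 1/86 ≈ 0.011628)
18*s(-5, 1) + H = 18*(5*1) + 1/86 = 18*5 + 1/86 = 90 + 1/86 = 7741/86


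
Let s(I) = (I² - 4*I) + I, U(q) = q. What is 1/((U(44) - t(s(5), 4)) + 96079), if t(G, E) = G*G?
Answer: 1/96023 ≈ 1.0414e-5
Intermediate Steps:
s(I) = I² - 3*I
t(G, E) = G²
1/((U(44) - t(s(5), 4)) + 96079) = 1/((44 - (5*(-3 + 5))²) + 96079) = 1/((44 - (5*2)²) + 96079) = 1/((44 - 1*10²) + 96079) = 1/((44 - 1*100) + 96079) = 1/((44 - 100) + 96079) = 1/(-56 + 96079) = 1/96023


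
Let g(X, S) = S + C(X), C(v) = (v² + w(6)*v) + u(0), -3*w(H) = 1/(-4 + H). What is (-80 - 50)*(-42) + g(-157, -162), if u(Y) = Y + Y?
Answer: 179839/6 ≈ 29973.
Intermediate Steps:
u(Y) = 2*Y
w(H) = -1/(3*(-4 + H))
C(v) = v² - v/6 (C(v) = (v² + (-1/(-12 + 3*6))*v) + 2*0 = (v² + (-1/(-12 + 18))*v) + 0 = (v² + (-1/6)*v) + 0 = (v² + (-1*⅙)*v) + 0 = (v² - v/6) + 0 = v² - v/6)
g(X, S) = S + X*(-⅙ + X)
(-80 - 50)*(-42) + g(-157, -162) = (-80 - 50)*(-42) + (-162 + (-157)² - ⅙*(-157)) = -130*(-42) + (-162 + 24649 + 157/6) = 5460 + 147079/6 = 179839/6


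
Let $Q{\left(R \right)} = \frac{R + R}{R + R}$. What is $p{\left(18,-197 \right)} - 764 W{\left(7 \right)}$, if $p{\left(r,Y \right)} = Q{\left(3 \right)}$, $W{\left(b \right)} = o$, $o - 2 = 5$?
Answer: $-5347$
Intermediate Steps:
$o = 7$ ($o = 2 + 5 = 7$)
$Q{\left(R \right)} = 1$ ($Q{\left(R \right)} = \frac{2 R}{2 R} = 2 R \frac{1}{2 R} = 1$)
$W{\left(b \right)} = 7$
$p{\left(r,Y \right)} = 1$
$p{\left(18,-197 \right)} - 764 W{\left(7 \right)} = 1 - 764 \cdot 7 = 1 - 5348 = -5347$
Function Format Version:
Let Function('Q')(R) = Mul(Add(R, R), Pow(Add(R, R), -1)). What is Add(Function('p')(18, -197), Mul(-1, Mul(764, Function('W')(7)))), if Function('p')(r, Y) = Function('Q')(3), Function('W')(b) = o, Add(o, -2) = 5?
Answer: -5347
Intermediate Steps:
o = 7 (o = Add(2, 5) = 7)
Function('Q')(R) = 1 (Function('Q')(R) = Mul(Mul(2, R), Pow(Mul(2, R), -1)) = Mul(Mul(2, R), Mul(Rational(1, 2), Pow(R, -1))) = 1)
Function('W')(b) = 7
Function('p')(r, Y) = 1
Add(Function('p')(18, -197), Mul(-1, Mul(764, Function('W')(7)))) = Add(1, Mul(-1, Mul(764, 7))) = Add(1, Mul(-1, 5348)) = Add(1, -5348) = -5347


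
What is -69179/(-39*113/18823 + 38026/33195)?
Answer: -43225078942815/569473033 ≈ -75904.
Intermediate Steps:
-69179/(-39*113/18823 + 38026/33195) = -69179/(-4407*1/18823 + 38026*(1/33195)) = -69179/(-4407/18823 + 38026/33195) = -69179/569473033/624829485 = -69179*624829485/569473033 = -43225078942815/569473033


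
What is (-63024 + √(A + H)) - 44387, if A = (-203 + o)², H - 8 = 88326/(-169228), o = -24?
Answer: -107411 + √368976909058770/84614 ≈ -1.0718e+5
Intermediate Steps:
H = 632749/84614 (H = 8 + 88326/(-169228) = 8 + 88326*(-1/169228) = 8 - 44163/84614 = 632749/84614 ≈ 7.4781)
A = 51529 (A = (-203 - 24)² = (-227)² = 51529)
(-63024 + √(A + H)) - 44387 = (-63024 + √(51529 + 632749/84614)) - 44387 = (-63024 + √(4360707555/84614)) - 44387 = (-63024 + √368976909058770/84614) - 44387 = -107411 + √368976909058770/84614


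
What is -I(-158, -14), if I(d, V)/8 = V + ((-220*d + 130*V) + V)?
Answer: -263296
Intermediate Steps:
I(d, V) = -1760*d + 1056*V (I(d, V) = 8*(V + ((-220*d + 130*V) + V)) = 8*(V + (-220*d + 131*V)) = 8*(-220*d + 132*V) = -1760*d + 1056*V)
-I(-158, -14) = -(-1760*(-158) + 1056*(-14)) = -(278080 - 14784) = -1*263296 = -263296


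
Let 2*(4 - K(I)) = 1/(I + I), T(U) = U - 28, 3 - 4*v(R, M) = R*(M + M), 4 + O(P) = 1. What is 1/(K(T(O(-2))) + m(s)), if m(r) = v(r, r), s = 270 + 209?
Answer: -31/3556188 ≈ -8.7172e-6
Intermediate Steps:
O(P) = -3 (O(P) = -4 + 1 = -3)
v(R, M) = ¾ - M*R/2 (v(R, M) = ¾ - R*(M + M)/4 = ¾ - R*2*M/4 = ¾ - M*R/2)
T(U) = -28 + U
K(I) = 4 - 1/(4*I) (K(I) = 4 - 1/(2*(I + I)) = 4 - 1/(2*I)/2 = 4 - 1/(4*I))
s = 479
m(r) = ¾ - r²/2 (m(r) = ¾ - r*r/2 = ¾ - r²/2)
1/(K(T(O(-2))) + m(s)) = 1/((4 - 1/(4*(-28 - 3))) + (¾ - ½*479²)) = 1/((4 - ¼/(-31)) + (¾ - ½*229441)) = 1/((4 - ¼*(-1/31)) + (¾ - 229441/2)) = 1/((4 + 1/124) - 458879/4) = 1/(497/124 - 458879/4) = 1/(-3556188/31) = -31/3556188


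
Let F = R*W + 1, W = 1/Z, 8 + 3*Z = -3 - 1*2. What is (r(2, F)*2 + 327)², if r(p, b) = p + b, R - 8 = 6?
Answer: 18020025/169 ≈ 1.0663e+5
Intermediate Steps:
Z = -13/3 (Z = -8/3 + (-3 - 1*2)/3 = -8/3 + (-3 - 2)/3 = -8/3 + (⅓)*(-5) = -8/3 - 5/3 = -13/3 ≈ -4.3333)
R = 14 (R = 8 + 6 = 14)
W = -3/13 (W = 1/(-13/3) = -3/13 ≈ -0.23077)
F = -29/13 (F = 14*(-3/13) + 1 = -42/13 + 1 = -29/13 ≈ -2.2308)
r(p, b) = b + p
(r(2, F)*2 + 327)² = ((-29/13 + 2)*2 + 327)² = (-3/13*2 + 327)² = (-6/13 + 327)² = (4245/13)² = 18020025/169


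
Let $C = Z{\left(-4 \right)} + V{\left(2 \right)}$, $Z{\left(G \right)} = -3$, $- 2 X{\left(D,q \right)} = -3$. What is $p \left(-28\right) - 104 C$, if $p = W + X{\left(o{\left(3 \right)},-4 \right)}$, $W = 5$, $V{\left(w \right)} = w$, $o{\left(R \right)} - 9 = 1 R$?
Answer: $-78$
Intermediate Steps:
$o{\left(R \right)} = 9 + R$ ($o{\left(R \right)} = 9 + 1 R = 9 + R$)
$X{\left(D,q \right)} = \frac{3}{2}$ ($X{\left(D,q \right)} = \left(- \frac{1}{2}\right) \left(-3\right) = \frac{3}{2}$)
$p = \frac{13}{2}$ ($p = 5 + \frac{3}{2} = \frac{13}{2} \approx 6.5$)
$C = -1$ ($C = -3 + 2 = -1$)
$p \left(-28\right) - 104 C = \frac{13}{2} \left(-28\right) - -104 = -182 + 104 = -78$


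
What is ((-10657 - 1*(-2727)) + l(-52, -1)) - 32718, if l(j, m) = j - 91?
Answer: -40791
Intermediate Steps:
l(j, m) = -91 + j
((-10657 - 1*(-2727)) + l(-52, -1)) - 32718 = ((-10657 - 1*(-2727)) + (-91 - 52)) - 32718 = ((-10657 + 2727) - 143) - 32718 = (-7930 - 143) - 32718 = -8073 - 32718 = -40791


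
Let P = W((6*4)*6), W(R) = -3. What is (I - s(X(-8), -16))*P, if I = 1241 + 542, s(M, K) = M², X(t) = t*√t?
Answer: -6885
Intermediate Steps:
X(t) = t^(3/2)
P = -3
I = 1783
(I - s(X(-8), -16))*P = (1783 - ((-8)^(3/2))²)*(-3) = (1783 - (-16*I*√2)²)*(-3) = (1783 - 1*(-512))*(-3) = (1783 + 512)*(-3) = 2295*(-3) = -6885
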